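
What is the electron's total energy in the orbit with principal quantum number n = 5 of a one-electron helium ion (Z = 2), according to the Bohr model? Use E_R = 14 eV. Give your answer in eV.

E_n = −E_R·Z²/n² = −14 × 2²/5² = -2.2 eV

-2.2 eV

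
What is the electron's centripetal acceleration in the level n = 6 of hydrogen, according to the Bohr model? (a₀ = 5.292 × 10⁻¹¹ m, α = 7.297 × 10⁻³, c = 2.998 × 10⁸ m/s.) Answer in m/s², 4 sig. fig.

r = n²a₀/Z = 1.905 × 10⁻⁹ m, v = Zαc/n = 3.646 × 10⁵ m/s
a = v²/r = (3.646 × 10⁵)² / 1.905 × 10⁻⁹ = 6.978 × 10¹⁹ m/s²

6.978 × 10¹⁹ m/s²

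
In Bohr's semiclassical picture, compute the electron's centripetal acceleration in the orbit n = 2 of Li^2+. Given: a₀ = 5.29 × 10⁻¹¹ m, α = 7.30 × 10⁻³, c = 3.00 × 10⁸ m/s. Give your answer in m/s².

r = n²a₀/Z = 7.05 × 10⁻¹¹ m, v = Zαc/n = 3.29 × 10⁶ m/s
a = v²/r = (3.29 × 10⁶)² / 7.05 × 10⁻¹¹ = 1.53 × 10²³ m/s²

1.53 × 10²³ m/s²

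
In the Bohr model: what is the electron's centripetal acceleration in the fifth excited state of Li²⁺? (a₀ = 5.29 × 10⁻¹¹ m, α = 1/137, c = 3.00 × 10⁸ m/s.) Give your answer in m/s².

1.89 × 10²¹ m/s²

r = n²a₀/Z = 6.35 × 10⁻¹⁰ m, v = Zαc/n = 1.09 × 10⁶ m/s
a = v²/r = (1.09 × 10⁶)² / 6.35 × 10⁻¹⁰ = 1.89 × 10²¹ m/s²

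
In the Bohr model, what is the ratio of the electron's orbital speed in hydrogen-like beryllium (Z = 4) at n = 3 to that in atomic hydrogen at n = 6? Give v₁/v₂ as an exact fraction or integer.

8

v ∝ Z^1 · n^-1
v₁/v₂ = (4/1)^1 · (3/6)^-1 = 8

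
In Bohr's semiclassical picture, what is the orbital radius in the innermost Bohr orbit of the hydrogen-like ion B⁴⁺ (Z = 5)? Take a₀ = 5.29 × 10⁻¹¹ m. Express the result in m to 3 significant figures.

1.06 × 10⁻¹¹ m

r_n = n²a₀/Z = 1² × 5.29 × 10⁻¹¹ / 5
    = 1 × 5.29 × 10⁻¹¹ / 5 = 1.06 × 10⁻¹¹ m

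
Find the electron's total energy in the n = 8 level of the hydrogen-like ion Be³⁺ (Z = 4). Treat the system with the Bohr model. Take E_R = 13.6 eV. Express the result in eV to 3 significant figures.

E_n = −E_R·Z²/n² = −13.6 × 4²/8² = -3.40 eV

-3.40 eV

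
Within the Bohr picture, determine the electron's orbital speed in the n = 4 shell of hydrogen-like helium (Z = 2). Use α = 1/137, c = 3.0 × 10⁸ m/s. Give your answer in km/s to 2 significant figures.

1100 km/s

v_n = Zαc/n = 2 × 0.0073 × 3.0 × 10⁸ / 4
    = 1100 km/s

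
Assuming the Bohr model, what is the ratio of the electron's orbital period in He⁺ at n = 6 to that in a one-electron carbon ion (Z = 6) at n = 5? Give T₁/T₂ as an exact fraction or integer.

1944/125

T ∝ Z^-2 · n^3
T₁/T₂ = (2/6)^-2 · (6/5)^3 = 1944/125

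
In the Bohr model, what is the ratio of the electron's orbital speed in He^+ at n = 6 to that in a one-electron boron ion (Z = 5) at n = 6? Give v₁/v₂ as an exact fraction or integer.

v ∝ Z^1 · n^-1
v₁/v₂ = (2/5)^1 · (6/6)^-1 = 2/5

2/5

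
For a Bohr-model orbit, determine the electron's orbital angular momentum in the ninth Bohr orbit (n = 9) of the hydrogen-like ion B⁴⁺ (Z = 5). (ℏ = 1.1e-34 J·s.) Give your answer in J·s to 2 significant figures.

L_n = nℏ = 9 × 1.1e-34 = 9.9e-34 J·s

9.9e-34 J·s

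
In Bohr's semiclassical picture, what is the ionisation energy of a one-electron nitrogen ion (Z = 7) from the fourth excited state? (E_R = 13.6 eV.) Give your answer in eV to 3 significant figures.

E_n = −E_R·Z²/n² = −13.6 × 7²/5² eV = -26.7 eV
Ionisation energy = −E_n = 26.7 eV

26.7 eV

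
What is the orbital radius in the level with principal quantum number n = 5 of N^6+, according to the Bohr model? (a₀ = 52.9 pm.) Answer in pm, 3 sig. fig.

189 pm

r_n = n²a₀/Z = 5² × 52.9 / 7
    = 25 × 52.9 / 7 = 189 pm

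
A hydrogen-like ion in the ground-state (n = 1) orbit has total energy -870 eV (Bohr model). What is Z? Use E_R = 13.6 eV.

E_n = −E_R Z²/n² ⇒ Z² = −E_n n²/E_R = 870 × 1² / 13.6 ≈ 63.97
Z = 8

8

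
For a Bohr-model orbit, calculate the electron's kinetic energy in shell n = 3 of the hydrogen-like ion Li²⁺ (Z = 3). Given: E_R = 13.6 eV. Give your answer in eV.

13.6 eV

For a Coulomb orbit the virial theorem gives K = −E_n.
E_n = −E_R·Z²/n², so K = E_R·Z²/n² = 13.6 × 3²/3² = 13.6 eV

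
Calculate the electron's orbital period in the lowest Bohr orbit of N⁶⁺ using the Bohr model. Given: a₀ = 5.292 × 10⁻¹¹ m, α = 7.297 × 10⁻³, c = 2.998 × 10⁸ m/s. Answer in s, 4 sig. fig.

r = n²a₀/Z = 1²·5.292 × 10⁻¹¹/7 = 7.560 × 10⁻¹² m
v = Zαc/n = 7·0.007297·2.998 × 10⁸/1 = 1.531 × 10⁷ m/s
T = 2πr/v = 3.102 × 10⁻¹⁸ s

3.102 × 10⁻¹⁸ s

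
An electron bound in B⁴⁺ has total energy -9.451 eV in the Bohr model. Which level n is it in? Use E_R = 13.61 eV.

6

E_n = −E_R Z²/n² ⇒ n² = E_R Z²/(−E_n) = 13.61 × 5² / 9.451 ≈ 36.00
n = 6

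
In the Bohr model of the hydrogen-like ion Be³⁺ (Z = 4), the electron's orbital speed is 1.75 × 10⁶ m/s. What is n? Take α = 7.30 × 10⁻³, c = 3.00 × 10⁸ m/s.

5

v_n = Zαc/n ⇒ n = Zαc/v = 4 × 0.00730 × 3.00 × 10⁸ / 1.75 × 10⁶ ≈ 5.01
n = 5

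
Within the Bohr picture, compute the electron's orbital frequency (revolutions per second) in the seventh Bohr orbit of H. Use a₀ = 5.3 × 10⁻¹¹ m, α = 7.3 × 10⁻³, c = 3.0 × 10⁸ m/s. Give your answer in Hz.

r = n²a₀/Z = 2.6 × 10⁻⁹ m, v = Zαc/n = 3.1 × 10⁵ m/s
f = v/(2πr) = 1.9 × 10¹³ Hz

1.9 × 10¹³ Hz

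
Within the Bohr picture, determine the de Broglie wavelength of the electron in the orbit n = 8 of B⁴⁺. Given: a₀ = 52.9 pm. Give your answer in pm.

The Bohr quantisation condition is nλ = 2πr_n.
r_n = n²a₀/Z = 677 pm
λ = 2πr_n/n = 2π·677/8 = 532 pm

532 pm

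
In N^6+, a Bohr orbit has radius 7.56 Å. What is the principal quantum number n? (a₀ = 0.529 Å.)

r_n = n²a₀/Z ⇒ n² = rZ/a₀ = 7.56 × 7 / 0.529 ≈ 100.04
n = 10

10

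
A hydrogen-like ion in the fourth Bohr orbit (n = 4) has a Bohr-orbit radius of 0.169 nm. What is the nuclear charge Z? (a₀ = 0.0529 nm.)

5

r_n = n²a₀/Z ⇒ Z = n²a₀/r = 4² × 0.0529 / 0.169 ≈ 5.01
Z = 5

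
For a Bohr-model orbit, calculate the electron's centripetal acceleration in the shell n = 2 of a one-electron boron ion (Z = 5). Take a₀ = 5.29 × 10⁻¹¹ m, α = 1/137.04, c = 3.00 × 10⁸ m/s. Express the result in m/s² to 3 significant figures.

r = n²a₀/Z = 4.23 × 10⁻¹¹ m, v = Zαc/n = 5.47 × 10⁶ m/s
a = v²/r = (5.47 × 10⁶)² / 4.23 × 10⁻¹¹ = 7.08 × 10²³ m/s²

7.08 × 10²³ m/s²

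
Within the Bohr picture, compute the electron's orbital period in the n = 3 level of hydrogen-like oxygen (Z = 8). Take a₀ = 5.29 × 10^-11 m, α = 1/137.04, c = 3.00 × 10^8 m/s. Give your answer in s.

r = n²a₀/Z = 3²·5.29 × 10^-11/8 = 5.95 × 10^-11 m
v = Zαc/n = 8·0.00730·3.00 × 10^8/3 = 5.84 × 10^6 m/s
T = 2πr/v = 6.41 × 10^-17 s

6.41 × 10^-17 s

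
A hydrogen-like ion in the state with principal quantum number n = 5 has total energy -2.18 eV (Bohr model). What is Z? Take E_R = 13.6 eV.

E_n = −E_R Z²/n² ⇒ Z² = −E_n n²/E_R = 2.18 × 5² / 13.6 ≈ 4.01
Z = 2

2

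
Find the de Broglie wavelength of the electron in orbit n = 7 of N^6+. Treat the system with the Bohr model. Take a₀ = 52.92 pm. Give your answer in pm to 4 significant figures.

332.5 pm

The Bohr quantisation condition is nλ = 2πr_n.
r_n = n²a₀/Z = 370.4 pm
λ = 2πr_n/n = 2π·370.4/7 = 332.5 pm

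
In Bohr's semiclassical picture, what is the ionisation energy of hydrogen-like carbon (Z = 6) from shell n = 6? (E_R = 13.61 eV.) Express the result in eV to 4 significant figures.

E_n = −E_R·Z²/n² = −13.61 × 6²/6² eV = -13.61 eV
Ionisation energy = −E_n = 13.61 eV

13.61 eV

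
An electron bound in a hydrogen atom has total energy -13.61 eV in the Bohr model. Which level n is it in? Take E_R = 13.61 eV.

E_n = −E_R Z²/n² ⇒ n² = E_R Z²/(−E_n) = 13.61 × 1² / 13.61 ≈ 1.00
n = 1

1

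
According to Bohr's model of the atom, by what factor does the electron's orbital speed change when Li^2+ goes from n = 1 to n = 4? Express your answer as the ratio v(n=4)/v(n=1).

1/4

v ∝ Z^1 · n^-1; with Z fixed, v ∝ n^-1.
v(n=4)/v(n=1) = (4/1)^-1 = 1/4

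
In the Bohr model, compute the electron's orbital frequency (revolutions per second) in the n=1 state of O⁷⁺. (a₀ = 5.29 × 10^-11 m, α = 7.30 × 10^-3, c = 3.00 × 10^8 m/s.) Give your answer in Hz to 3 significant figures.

4.22 × 10^17 Hz

r = n²a₀/Z = 6.61 × 10^-12 m, v = Zαc/n = 1.75 × 10^7 m/s
f = v/(2πr) = 4.22 × 10^17 Hz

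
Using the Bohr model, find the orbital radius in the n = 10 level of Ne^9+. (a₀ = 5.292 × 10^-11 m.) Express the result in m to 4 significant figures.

r_n = n²a₀/Z = 10² × 5.292 × 10^-11 / 10
    = 100 × 5.292 × 10^-11 / 10 = 5.292 × 10^-10 m

5.292 × 10^-10 m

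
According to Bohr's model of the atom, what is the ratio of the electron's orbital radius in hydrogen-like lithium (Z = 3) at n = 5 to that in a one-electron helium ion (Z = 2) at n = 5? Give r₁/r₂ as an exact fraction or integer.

2/3

r ∝ Z^-1 · n^2
r₁/r₂ = (3/2)^-1 · (5/5)^2 = 2/3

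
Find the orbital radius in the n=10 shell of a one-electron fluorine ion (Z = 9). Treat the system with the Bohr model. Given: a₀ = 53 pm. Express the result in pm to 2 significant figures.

r_n = n²a₀/Z = 10² × 53 / 9
    = 100 × 53 / 9 = 590 pm

590 pm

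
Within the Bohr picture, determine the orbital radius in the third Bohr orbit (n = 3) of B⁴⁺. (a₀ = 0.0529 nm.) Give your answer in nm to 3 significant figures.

r_n = n²a₀/Z = 3² × 0.0529 / 5
    = 9 × 0.0529 / 5 = 0.0952 nm

0.0952 nm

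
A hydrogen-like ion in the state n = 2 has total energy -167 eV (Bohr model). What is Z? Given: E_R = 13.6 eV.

E_n = −E_R Z²/n² ⇒ Z² = −E_n n²/E_R = 167 × 2² / 13.6 ≈ 49.12
Z = 7

7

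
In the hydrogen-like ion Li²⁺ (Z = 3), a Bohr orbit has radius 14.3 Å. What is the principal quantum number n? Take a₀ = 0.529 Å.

9

r_n = n²a₀/Z ⇒ n² = rZ/a₀ = 14.3 × 3 / 0.529 ≈ 81.10
n = 9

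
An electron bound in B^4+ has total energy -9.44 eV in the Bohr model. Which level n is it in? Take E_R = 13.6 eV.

E_n = −E_R Z²/n² ⇒ n² = E_R Z²/(−E_n) = 13.6 × 5² / 9.44 ≈ 36.02
n = 6

6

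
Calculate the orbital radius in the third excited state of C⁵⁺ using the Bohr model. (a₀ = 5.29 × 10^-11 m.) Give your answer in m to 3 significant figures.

1.41 × 10^-10 m

r_n = n²a₀/Z = 4² × 5.29 × 10^-11 / 6
    = 16 × 5.29 × 10^-11 / 6 = 1.41 × 10^-10 m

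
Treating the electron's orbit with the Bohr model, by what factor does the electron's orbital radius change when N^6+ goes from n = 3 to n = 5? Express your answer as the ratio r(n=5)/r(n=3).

r ∝ Z^-1 · n^2; with Z fixed, r ∝ n^2.
r(n=5)/r(n=3) = (5/3)^2 = 25/9

25/9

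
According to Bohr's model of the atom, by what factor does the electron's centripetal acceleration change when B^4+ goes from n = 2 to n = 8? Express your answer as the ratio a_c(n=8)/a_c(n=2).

a_c ∝ Z^3 · n^-4; with Z fixed, a_c ∝ n^-4.
a_c(n=8)/a_c(n=2) = (8/2)^-4 = 1/256

1/256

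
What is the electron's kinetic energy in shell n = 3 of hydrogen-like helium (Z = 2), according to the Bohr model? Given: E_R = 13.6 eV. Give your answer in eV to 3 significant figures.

For a Coulomb orbit the virial theorem gives K = −E_n.
E_n = −E_R·Z²/n², so K = E_R·Z²/n² = 13.6 × 2²/3² = 6.04 eV

6.04 eV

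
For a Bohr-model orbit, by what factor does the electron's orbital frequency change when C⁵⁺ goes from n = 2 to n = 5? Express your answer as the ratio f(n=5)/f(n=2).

8/125

f ∝ Z^2 · n^-3; with Z fixed, f ∝ n^-3.
f(n=5)/f(n=2) = (5/2)^-3 = 8/125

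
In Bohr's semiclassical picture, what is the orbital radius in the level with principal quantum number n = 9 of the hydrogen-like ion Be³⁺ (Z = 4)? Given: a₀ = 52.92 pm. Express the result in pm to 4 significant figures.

1072 pm

r_n = n²a₀/Z = 9² × 52.92 / 4
    = 81 × 52.92 / 4 = 1072 pm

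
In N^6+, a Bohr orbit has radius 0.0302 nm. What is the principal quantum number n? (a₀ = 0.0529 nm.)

r_n = n²a₀/Z ⇒ n² = rZ/a₀ = 0.0302 × 7 / 0.0529 ≈ 4.00
n = 2

2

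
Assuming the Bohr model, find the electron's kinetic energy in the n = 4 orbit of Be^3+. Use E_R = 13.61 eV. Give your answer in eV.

For a Coulomb orbit the virial theorem gives K = −E_n.
E_n = −E_R·Z²/n², so K = E_R·Z²/n² = 13.61 × 4²/4² = 13.61 eV

13.61 eV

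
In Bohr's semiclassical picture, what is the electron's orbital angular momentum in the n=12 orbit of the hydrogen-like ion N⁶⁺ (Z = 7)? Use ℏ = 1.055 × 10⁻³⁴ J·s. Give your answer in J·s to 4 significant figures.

1.266 × 10⁻³³ J·s

L_n = nℏ = 12 × 1.055 × 10⁻³⁴ = 1.266 × 10⁻³³ J·s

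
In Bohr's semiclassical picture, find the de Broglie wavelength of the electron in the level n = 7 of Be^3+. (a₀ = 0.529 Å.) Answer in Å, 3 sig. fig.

5.82 Å

The Bohr quantisation condition is nλ = 2πr_n.
r_n = n²a₀/Z = 6.48 Å
λ = 2πr_n/n = 2π·6.48/7 = 5.82 Å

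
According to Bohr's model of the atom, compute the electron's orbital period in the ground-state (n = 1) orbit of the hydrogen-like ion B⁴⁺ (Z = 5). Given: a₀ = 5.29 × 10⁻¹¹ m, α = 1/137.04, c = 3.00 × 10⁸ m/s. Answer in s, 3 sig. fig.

6.07 × 10⁻¹⁸ s

r = n²a₀/Z = 1²·5.29 × 10⁻¹¹/5 = 1.06 × 10⁻¹¹ m
v = Zαc/n = 5·0.00730·3.00 × 10⁸/1 = 1.09 × 10⁷ m/s
T = 2πr/v = 6.07 × 10⁻¹⁸ s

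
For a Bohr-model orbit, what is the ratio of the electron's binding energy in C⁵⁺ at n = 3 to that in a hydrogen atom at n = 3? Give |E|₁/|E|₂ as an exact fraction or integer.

36

|E| ∝ Z^2 · n^-2
|E|₁/|E|₂ = (6/1)^2 · (3/3)^-2 = 36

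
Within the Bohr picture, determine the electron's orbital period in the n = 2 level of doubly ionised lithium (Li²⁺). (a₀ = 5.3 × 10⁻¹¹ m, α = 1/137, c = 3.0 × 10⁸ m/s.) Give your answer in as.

r = n²a₀/Z = 2²·5.3 × 10⁻¹¹/3 = 7.1 × 10⁻¹¹ m
v = Zαc/n = 3·0.0073·3.0 × 10⁸/2 = 3.3 × 10⁶ m/s
T = 2πr/v = 1.4 × 10⁻¹⁶ s = 140 as

140 as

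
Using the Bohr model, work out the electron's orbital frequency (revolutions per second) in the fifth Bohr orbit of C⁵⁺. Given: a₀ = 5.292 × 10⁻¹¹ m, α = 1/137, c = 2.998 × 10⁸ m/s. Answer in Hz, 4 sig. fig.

r = n²a₀/Z = 2.205 × 10⁻¹⁰ m, v = Zαc/n = 2.626 × 10⁶ m/s
f = v/(2πr) = 1.895 × 10¹⁵ Hz

1.895 × 10¹⁵ Hz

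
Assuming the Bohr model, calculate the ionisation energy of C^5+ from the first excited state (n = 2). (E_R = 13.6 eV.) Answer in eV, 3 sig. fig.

122 eV

E_n = −E_R·Z²/n² = −13.6 × 6²/2² eV = -122 eV
Ionisation energy = −E_n = 122 eV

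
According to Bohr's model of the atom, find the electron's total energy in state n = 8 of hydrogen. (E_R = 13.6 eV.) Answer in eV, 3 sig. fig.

E_n = −E_R·Z²/n² = −13.6 × 1²/8² = -0.212 eV

-0.212 eV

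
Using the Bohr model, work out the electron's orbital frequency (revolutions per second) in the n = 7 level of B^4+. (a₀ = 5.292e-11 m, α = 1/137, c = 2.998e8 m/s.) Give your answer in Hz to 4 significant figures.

4.797e14 Hz

r = n²a₀/Z = 5.186e-10 m, v = Zαc/n = 1.563e6 m/s
f = v/(2πr) = 4.797e14 Hz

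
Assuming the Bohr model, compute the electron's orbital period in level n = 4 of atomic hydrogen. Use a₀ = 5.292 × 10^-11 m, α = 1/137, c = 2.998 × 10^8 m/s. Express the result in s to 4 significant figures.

r = n²a₀/Z = 4²·5.292 × 10^-11/1 = 8.467 × 10^-10 m
v = Zαc/n = 1·0.007299·2.998 × 10^8/4 = 5.471 × 10^5 m/s
T = 2πr/v = 9.725 × 10^-15 s

9.725 × 10^-15 s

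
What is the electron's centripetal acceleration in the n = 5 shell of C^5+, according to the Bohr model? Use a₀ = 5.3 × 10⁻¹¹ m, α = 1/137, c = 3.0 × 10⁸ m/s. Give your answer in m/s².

r = n²a₀/Z = 2.2 × 10⁻¹⁰ m, v = Zαc/n = 2.6 × 10⁶ m/s
a = v²/r = (2.6 × 10⁶)² / 2.2 × 10⁻¹⁰ = 3.1 × 10²² m/s²

3.1 × 10²² m/s²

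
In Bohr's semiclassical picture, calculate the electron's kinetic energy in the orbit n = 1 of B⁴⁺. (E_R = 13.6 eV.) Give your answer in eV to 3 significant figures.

For a Coulomb orbit the virial theorem gives K = −E_n.
E_n = −E_R·Z²/n², so K = E_R·Z²/n² = 13.6 × 5²/1² = 340 eV

340 eV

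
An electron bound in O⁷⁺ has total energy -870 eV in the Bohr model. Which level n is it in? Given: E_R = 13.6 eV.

E_n = −E_R Z²/n² ⇒ n² = E_R Z²/(−E_n) = 13.6 × 8² / 870 ≈ 1.00
n = 1

1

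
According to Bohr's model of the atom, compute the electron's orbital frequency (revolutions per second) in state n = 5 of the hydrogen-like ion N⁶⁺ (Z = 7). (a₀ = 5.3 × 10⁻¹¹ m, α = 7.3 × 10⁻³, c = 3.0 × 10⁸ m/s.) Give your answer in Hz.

r = n²a₀/Z = 1.9 × 10⁻¹⁰ m, v = Zαc/n = 3.1 × 10⁶ m/s
f = v/(2πr) = 2.6 × 10¹⁵ Hz

2.6 × 10¹⁵ Hz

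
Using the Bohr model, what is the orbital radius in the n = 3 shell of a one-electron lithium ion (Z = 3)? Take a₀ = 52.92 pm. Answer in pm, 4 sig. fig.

158.8 pm

r_n = n²a₀/Z = 3² × 52.92 / 3
    = 9 × 52.92 / 3 = 158.8 pm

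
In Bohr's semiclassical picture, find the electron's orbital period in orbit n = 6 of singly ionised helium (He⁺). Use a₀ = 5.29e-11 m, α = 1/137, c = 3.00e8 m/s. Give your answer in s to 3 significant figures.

8.20e-15 s

r = n²a₀/Z = 6²·5.29e-11/2 = 9.52e-10 m
v = Zαc/n = 2·0.00730·3.00e8/6 = 7.30e5 m/s
T = 2πr/v = 8.20e-15 s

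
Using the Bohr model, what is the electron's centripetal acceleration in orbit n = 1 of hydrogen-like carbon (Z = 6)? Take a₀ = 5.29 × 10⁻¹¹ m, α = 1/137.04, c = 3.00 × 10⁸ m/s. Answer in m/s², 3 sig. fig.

1.96 × 10²⁵ m/s²

r = n²a₀/Z = 8.82 × 10⁻¹² m, v = Zαc/n = 1.31 × 10⁷ m/s
a = v²/r = (1.31 × 10⁷)² / 8.82 × 10⁻¹² = 1.96 × 10²⁵ m/s²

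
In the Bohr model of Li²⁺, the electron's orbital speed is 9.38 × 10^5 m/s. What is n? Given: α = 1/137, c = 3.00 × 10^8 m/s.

v_n = Zαc/n ⇒ n = Zαc/v = 3 × 0.00730 × 3.00 × 10^8 / 9.38 × 10^5 ≈ 7.00
n = 7

7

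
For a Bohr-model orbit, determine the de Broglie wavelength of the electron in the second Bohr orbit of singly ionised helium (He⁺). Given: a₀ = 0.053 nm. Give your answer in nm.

The Bohr quantisation condition is nλ = 2πr_n.
r_n = n²a₀/Z = 0.11 nm
λ = 2πr_n/n = 2π·0.11/2 = 0.33 nm

0.33 nm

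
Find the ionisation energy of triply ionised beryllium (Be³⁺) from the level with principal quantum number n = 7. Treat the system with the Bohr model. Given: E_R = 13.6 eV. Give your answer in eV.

4.44 eV

E_n = −E_R·Z²/n² = −13.6 × 4²/7² eV = -4.44 eV
Ionisation energy = −E_n = 4.44 eV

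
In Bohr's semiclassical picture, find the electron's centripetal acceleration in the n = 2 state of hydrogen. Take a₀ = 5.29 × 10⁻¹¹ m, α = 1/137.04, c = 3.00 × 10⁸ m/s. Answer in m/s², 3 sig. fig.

r = n²a₀/Z = 2.12 × 10⁻¹⁰ m, v = Zαc/n = 1.09 × 10⁶ m/s
a = v²/r = (1.09 × 10⁶)² / 2.12 × 10⁻¹⁰ = 5.66 × 10²¹ m/s²

5.66 × 10²¹ m/s²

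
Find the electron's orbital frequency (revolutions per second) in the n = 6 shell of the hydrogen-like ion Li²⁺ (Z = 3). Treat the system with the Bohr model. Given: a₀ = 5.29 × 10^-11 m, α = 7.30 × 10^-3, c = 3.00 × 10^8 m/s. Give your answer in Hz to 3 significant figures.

r = n²a₀/Z = 6.35 × 10^-10 m, v = Zαc/n = 1.09 × 10^6 m/s
f = v/(2πr) = 2.75 × 10^14 Hz

2.75 × 10^14 Hz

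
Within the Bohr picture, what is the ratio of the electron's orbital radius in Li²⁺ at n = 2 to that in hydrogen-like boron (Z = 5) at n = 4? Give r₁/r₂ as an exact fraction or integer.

r ∝ Z^-1 · n^2
r₁/r₂ = (3/5)^-1 · (2/4)^2 = 5/12

5/12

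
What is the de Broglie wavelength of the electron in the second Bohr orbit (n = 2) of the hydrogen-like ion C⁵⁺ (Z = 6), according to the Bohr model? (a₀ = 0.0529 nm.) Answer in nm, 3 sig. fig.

The Bohr quantisation condition is nλ = 2πr_n.
r_n = n²a₀/Z = 0.0353 nm
λ = 2πr_n/n = 2π·0.0353/2 = 0.111 nm

0.111 nm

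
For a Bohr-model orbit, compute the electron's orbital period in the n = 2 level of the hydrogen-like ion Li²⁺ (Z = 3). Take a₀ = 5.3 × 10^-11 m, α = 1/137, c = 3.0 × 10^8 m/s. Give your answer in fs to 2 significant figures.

r = n²a₀/Z = 2²·5.3 × 10^-11/3 = 7.1 × 10^-11 m
v = Zαc/n = 3·0.0073·3.0 × 10^8/2 = 3.3 × 10^6 m/s
T = 2πr/v = 1.4 × 10^-16 s = 0.14 fs

0.14 fs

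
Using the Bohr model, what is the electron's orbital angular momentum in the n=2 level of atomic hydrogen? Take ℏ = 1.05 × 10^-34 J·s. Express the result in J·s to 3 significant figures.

L_n = nℏ = 2 × 1.05 × 10^-34 = 2.10 × 10^-34 J·s

2.10 × 10^-34 J·s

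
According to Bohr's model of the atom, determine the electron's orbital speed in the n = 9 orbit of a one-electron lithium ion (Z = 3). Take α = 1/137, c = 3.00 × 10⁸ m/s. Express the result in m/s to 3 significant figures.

v_n = Zαc/n = 3 × 0.00730 × 3.00 × 10⁸ / 9
    = 7.30 × 10⁵ m/s

7.30 × 10⁵ m/s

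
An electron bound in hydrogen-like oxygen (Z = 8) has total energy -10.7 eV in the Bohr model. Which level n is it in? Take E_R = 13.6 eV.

E_n = −E_R Z²/n² ⇒ n² = E_R Z²/(−E_n) = 13.6 × 8² / 10.7 ≈ 81.35
n = 9

9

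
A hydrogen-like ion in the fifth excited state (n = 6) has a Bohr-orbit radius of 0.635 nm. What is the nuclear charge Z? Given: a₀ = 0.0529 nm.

r_n = n²a₀/Z ⇒ Z = n²a₀/r = 6² × 0.0529 / 0.635 ≈ 3.00
Z = 3

3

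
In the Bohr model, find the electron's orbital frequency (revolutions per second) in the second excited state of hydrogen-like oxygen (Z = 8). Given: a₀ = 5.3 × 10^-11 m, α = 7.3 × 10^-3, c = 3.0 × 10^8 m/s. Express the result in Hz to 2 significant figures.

1.6 × 10^16 Hz

r = n²a₀/Z = 6.0 × 10^-11 m, v = Zαc/n = 5.8 × 10^6 m/s
f = v/(2πr) = 1.6 × 10^16 Hz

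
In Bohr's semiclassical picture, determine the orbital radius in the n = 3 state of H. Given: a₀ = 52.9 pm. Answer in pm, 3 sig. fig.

r_n = n²a₀/Z = 3² × 52.9 / 1
    = 9 × 52.9 / 1 = 476 pm

476 pm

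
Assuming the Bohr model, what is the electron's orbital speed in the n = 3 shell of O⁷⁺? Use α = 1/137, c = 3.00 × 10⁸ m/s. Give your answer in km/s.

5840 km/s

v_n = Zαc/n = 8 × 0.00730 × 3.00 × 10⁸ / 3
    = 5840 km/s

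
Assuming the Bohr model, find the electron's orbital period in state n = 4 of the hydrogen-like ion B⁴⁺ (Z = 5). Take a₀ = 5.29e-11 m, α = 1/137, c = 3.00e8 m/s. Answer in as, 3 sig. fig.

r = n²a₀/Z = 4²·5.29e-11/5 = 1.69e-10 m
v = Zαc/n = 5·0.00730·3.00e8/4 = 2.74e6 m/s
T = 2πr/v = 3.89e-16 s = 389 as

389 as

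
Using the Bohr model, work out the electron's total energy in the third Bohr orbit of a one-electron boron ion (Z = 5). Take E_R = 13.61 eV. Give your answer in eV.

-37.81 eV

E_n = −E_R·Z²/n² = −13.61 × 5²/3² = -37.81 eV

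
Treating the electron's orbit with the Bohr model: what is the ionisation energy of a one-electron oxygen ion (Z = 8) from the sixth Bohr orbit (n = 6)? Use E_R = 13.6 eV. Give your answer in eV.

E_n = −E_R·Z²/n² = −13.6 × 8²/6² eV = -24.2 eV
Ionisation energy = −E_n = 24.2 eV

24.2 eV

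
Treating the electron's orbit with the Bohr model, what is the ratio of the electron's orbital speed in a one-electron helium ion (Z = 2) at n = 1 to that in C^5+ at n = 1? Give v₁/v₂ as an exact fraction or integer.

v ∝ Z^1 · n^-1
v₁/v₂ = (2/6)^1 · (1/1)^-1 = 1/3

1/3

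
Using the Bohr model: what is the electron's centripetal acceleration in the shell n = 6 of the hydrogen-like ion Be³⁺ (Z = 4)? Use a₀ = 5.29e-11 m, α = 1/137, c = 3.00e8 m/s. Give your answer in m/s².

r = n²a₀/Z = 4.76e-10 m, v = Zαc/n = 1.46e6 m/s
a = v²/r = (1.46e6)² / 4.76e-10 = 4.48e21 m/s²

4.48e21 m/s²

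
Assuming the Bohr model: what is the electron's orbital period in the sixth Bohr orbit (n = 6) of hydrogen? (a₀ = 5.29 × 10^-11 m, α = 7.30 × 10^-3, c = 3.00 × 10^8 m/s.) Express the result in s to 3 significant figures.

r = n²a₀/Z = 6²·5.29 × 10^-11/1 = 1.90 × 10^-9 m
v = Zαc/n = 1·0.00730·3.00 × 10^8/6 = 3.65 × 10^5 m/s
T = 2πr/v = 3.28 × 10^-14 s

3.28 × 10^-14 s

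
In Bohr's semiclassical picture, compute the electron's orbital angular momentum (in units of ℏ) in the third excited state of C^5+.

L_n = nℏ, so L/ℏ = n = 4.

4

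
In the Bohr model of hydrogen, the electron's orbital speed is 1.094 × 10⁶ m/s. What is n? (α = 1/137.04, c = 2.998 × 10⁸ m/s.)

v_n = Zαc/n ⇒ n = Zαc/v = 1 × 0.007297 × 2.998 × 10⁸ / 1.094 × 10⁶ ≈ 2.00
n = 2

2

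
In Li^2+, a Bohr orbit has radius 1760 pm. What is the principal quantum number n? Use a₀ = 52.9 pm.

r_n = n²a₀/Z ⇒ n² = rZ/a₀ = 1760 × 3 / 52.9 ≈ 99.81
n = 10

10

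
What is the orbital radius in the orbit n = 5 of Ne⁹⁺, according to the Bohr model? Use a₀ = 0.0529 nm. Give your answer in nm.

0.132 nm

r_n = n²a₀/Z = 5² × 0.0529 / 10
    = 25 × 0.0529 / 10 = 0.132 nm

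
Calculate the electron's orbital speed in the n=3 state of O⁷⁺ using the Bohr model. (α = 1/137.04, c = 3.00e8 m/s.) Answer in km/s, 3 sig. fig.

5840 km/s

v_n = Zαc/n = 8 × 0.00730 × 3.00e8 / 3
    = 5840 km/s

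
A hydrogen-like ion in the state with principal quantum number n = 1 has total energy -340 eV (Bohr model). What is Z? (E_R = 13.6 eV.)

5

E_n = −E_R Z²/n² ⇒ Z² = −E_n n²/E_R = 340 × 1² / 13.6 ≈ 25.00
Z = 5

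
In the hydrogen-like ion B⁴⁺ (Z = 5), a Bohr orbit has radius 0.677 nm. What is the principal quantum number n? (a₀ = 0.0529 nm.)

r_n = n²a₀/Z ⇒ n² = rZ/a₀ = 0.677 × 5 / 0.0529 ≈ 63.99
n = 8

8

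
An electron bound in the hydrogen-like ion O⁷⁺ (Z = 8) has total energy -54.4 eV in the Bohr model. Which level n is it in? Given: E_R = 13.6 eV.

E_n = −E_R Z²/n² ⇒ n² = E_R Z²/(−E_n) = 13.6 × 8² / 54.4 ≈ 16.00
n = 4

4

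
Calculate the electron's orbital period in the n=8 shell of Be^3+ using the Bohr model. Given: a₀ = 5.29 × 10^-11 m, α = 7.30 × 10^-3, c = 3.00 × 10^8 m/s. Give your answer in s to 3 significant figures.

4.86 × 10^-15 s

r = n²a₀/Z = 8²·5.29 × 10^-11/4 = 8.46 × 10^-10 m
v = Zαc/n = 4·0.00730·3.00 × 10^8/8 = 1.09 × 10^6 m/s
T = 2πr/v = 4.86 × 10^-15 s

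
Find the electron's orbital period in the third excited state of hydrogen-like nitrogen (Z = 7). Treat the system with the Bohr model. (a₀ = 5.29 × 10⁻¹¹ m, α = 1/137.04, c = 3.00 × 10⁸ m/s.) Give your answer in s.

r = n²a₀/Z = 4²·5.29 × 10⁻¹¹/7 = 1.21 × 10⁻¹⁰ m
v = Zαc/n = 7·0.00730·3.00 × 10⁸/4 = 3.83 × 10⁶ m/s
T = 2πr/v = 1.98 × 10⁻¹⁶ s

1.98 × 10⁻¹⁶ s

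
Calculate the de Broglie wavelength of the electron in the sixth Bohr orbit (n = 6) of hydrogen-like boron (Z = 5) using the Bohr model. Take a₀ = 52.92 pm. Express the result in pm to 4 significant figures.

399.0 pm

The Bohr quantisation condition is nλ = 2πr_n.
r_n = n²a₀/Z = 381.0 pm
λ = 2πr_n/n = 2π·381.0/6 = 399.0 pm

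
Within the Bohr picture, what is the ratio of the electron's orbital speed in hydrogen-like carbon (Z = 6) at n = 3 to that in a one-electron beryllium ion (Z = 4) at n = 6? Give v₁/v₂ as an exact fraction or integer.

v ∝ Z^1 · n^-1
v₁/v₂ = (6/4)^1 · (3/6)^-1 = 3

3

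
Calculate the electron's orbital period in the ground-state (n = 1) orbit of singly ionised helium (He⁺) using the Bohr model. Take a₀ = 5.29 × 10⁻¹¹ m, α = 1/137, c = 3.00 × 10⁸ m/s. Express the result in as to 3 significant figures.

r = n²a₀/Z = 1²·5.29 × 10⁻¹¹/2 = 2.65 × 10⁻¹¹ m
v = Zαc/n = 2·0.00730·3.00 × 10⁸/1 = 4.38 × 10⁶ m/s
T = 2πr/v = 3.79 × 10⁻¹⁷ s = 37.9 as

37.9 as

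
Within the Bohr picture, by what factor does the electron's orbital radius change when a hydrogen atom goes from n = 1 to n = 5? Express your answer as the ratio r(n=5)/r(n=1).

r ∝ Z^-1 · n^2; with Z fixed, r ∝ n^2.
r(n=5)/r(n=1) = (5/1)^2 = 25

25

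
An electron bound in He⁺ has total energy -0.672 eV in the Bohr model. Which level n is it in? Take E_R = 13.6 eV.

9

E_n = −E_R Z²/n² ⇒ n² = E_R Z²/(−E_n) = 13.6 × 2² / 0.672 ≈ 80.95
n = 9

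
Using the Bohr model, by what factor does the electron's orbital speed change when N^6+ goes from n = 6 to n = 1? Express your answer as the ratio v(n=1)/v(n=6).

v ∝ Z^1 · n^-1; with Z fixed, v ∝ n^-1.
v(n=1)/v(n=6) = (1/6)^-1 = 6

6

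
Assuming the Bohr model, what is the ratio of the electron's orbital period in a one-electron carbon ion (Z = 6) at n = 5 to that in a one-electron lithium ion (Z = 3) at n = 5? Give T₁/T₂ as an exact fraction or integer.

1/4

T ∝ Z^-2 · n^3
T₁/T₂ = (6/3)^-2 · (5/5)^3 = 1/4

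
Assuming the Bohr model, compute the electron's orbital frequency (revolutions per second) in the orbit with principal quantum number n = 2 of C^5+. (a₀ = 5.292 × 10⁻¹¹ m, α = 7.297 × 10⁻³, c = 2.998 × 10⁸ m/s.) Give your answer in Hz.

2.961 × 10¹⁶ Hz

r = n²a₀/Z = 3.528 × 10⁻¹¹ m, v = Zαc/n = 6.563 × 10⁶ m/s
f = v/(2πr) = 2.961 × 10¹⁶ Hz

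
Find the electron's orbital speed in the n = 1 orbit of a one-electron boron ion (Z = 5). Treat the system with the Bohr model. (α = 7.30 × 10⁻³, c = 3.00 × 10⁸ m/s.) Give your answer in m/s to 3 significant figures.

1.09 × 10⁷ m/s

v_n = Zαc/n = 5 × 0.00730 × 3.00 × 10⁸ / 1
    = 1.09 × 10⁷ m/s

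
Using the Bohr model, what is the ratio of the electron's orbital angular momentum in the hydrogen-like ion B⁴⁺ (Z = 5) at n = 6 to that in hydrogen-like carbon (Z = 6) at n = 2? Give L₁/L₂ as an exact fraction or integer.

3

L = nℏ is independent of Z.
L₁/L₂ = n₁/n₂ = 6/2 = 3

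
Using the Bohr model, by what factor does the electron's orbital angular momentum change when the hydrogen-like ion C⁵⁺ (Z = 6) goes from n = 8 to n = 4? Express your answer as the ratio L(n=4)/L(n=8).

1/2

L = nℏ depends only on n, so L ∝ n.
L(n=4)/L(n=8) = (4/8)^1 = 1/2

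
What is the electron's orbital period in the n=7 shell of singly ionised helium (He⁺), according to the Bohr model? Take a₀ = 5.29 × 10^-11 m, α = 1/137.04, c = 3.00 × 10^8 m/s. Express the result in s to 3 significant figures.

r = n²a₀/Z = 7²·5.29 × 10^-11/2 = 1.30 × 10^-9 m
v = Zαc/n = 2·0.00730·3.00 × 10^8/7 = 6.25 × 10^5 m/s
T = 2πr/v = 1.30 × 10^-14 s

1.30 × 10^-14 s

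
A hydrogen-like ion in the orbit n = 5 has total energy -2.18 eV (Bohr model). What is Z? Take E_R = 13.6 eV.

E_n = −E_R Z²/n² ⇒ Z² = −E_n n²/E_R = 2.18 × 5² / 13.6 ≈ 4.01
Z = 2

2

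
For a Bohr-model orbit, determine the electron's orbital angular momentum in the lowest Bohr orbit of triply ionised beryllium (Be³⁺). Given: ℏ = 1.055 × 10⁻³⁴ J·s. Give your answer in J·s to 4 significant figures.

1.055 × 10⁻³⁴ J·s

L_n = nℏ = 1 × 1.055 × 10⁻³⁴ = 1.055 × 10⁻³⁴ J·s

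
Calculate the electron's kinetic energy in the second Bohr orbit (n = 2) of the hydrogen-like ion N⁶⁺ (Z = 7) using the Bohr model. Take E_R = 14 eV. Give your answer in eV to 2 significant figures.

For a Coulomb orbit the virial theorem gives K = −E_n.
E_n = −E_R·Z²/n², so K = E_R·Z²/n² = 14 × 7²/2² = 170 eV

170 eV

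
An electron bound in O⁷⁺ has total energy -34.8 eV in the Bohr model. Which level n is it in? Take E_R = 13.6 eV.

5

E_n = −E_R Z²/n² ⇒ n² = E_R Z²/(−E_n) = 13.6 × 8² / 34.8 ≈ 25.01
n = 5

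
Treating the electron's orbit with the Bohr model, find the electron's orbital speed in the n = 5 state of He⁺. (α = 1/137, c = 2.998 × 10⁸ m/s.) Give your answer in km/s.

875.3 km/s

v_n = Zαc/n = 2 × 0.007299 × 2.998 × 10⁸ / 5
    = 875.3 km/s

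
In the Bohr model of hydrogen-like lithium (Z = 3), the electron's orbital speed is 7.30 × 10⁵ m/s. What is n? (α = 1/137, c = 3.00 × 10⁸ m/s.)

v_n = Zαc/n ⇒ n = Zαc/v = 3 × 0.00730 × 3.00 × 10⁸ / 7.30 × 10⁵ ≈ 9.00
n = 9

9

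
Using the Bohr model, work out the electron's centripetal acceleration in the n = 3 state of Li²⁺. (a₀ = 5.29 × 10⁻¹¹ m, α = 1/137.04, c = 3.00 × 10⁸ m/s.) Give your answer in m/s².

r = n²a₀/Z = 1.59 × 10⁻¹⁰ m, v = Zαc/n = 2.19 × 10⁶ m/s
a = v²/r = (2.19 × 10⁶)² / 1.59 × 10⁻¹⁰ = 3.02 × 10²² m/s²

3.02 × 10²² m/s²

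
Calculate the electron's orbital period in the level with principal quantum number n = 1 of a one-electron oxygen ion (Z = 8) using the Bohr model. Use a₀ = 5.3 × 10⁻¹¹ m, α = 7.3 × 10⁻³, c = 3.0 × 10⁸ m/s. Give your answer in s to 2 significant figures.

2.4 × 10⁻¹⁸ s

r = n²a₀/Z = 1²·5.3 × 10⁻¹¹/8 = 6.6 × 10⁻¹² m
v = Zαc/n = 8·0.0073·3.0 × 10⁸/1 = 1.8 × 10⁷ m/s
T = 2πr/v = 2.4 × 10⁻¹⁸ s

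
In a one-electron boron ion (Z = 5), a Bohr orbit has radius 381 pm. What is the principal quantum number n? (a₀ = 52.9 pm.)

r_n = n²a₀/Z ⇒ n² = rZ/a₀ = 381 × 5 / 52.9 ≈ 36.01
n = 6

6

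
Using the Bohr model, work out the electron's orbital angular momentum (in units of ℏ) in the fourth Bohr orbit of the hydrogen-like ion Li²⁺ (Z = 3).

4

L_n = nℏ, so L/ℏ = n = 4.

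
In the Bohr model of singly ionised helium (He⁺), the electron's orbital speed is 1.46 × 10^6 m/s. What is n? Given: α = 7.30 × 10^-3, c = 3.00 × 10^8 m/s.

v_n = Zαc/n ⇒ n = Zαc/v = 2 × 0.00730 × 3.00 × 10^8 / 1.46 × 10^6 ≈ 3.00
n = 3

3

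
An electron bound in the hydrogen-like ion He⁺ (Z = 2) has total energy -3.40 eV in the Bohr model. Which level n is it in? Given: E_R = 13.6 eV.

E_n = −E_R Z²/n² ⇒ n² = E_R Z²/(−E_n) = 13.6 × 2² / 3.40 ≈ 16.00
n = 4

4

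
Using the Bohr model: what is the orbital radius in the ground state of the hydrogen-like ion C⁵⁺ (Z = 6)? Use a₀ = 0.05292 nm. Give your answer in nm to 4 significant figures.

0.008820 nm

r_n = n²a₀/Z = 1² × 0.05292 / 6
    = 1 × 0.05292 / 6 = 0.008820 nm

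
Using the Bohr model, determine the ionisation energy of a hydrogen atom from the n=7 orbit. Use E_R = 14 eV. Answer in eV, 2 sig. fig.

0.29 eV

E_n = −E_R·Z²/n² = −14 × 1²/7² eV = -0.29 eV
Ionisation energy = −E_n = 0.29 eV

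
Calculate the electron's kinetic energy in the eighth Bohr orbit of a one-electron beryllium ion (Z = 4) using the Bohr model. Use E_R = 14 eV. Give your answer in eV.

For a Coulomb orbit the virial theorem gives K = −E_n.
E_n = −E_R·Z²/n², so K = E_R·Z²/n² = 14 × 4²/8² = 3.5 eV

3.5 eV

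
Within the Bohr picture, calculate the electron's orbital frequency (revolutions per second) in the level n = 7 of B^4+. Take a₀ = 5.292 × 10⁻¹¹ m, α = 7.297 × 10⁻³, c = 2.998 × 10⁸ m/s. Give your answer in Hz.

4.795 × 10¹⁴ Hz

r = n²a₀/Z = 5.186 × 10⁻¹⁰ m, v = Zαc/n = 1.563 × 10⁶ m/s
f = v/(2πr) = 4.795 × 10¹⁴ Hz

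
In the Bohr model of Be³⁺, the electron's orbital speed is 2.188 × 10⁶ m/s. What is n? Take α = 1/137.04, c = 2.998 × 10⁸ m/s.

v_n = Zαc/n ⇒ n = Zαc/v = 4 × 0.007297 × 2.998 × 10⁸ / 2.188 × 10⁶ ≈ 4.00
n = 4

4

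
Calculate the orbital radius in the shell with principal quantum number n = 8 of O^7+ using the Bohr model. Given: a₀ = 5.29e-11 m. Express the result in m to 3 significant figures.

r_n = n²a₀/Z = 8² × 5.29e-11 / 8
    = 64 × 5.29e-11 / 8 = 4.23e-10 m

4.23e-10 m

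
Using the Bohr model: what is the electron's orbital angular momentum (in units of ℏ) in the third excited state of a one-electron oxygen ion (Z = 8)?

L_n = nℏ, so L/ℏ = n = 4.

4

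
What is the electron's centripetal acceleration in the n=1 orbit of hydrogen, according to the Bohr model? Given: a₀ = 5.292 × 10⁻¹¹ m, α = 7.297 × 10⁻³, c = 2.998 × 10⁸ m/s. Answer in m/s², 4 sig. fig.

9.043 × 10²² m/s²

r = n²a₀/Z = 5.292 × 10⁻¹¹ m, v = Zαc/n = 2.188 × 10⁶ m/s
a = v²/r = (2.188 × 10⁶)² / 5.292 × 10⁻¹¹ = 9.043 × 10²² m/s²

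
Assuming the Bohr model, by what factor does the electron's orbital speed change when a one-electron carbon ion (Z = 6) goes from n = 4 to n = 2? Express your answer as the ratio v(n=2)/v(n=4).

v ∝ Z^1 · n^-1; with Z fixed, v ∝ n^-1.
v(n=2)/v(n=4) = (2/4)^-1 = 2

2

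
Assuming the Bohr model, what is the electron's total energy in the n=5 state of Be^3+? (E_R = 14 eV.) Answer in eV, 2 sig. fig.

-9.0 eV

E_n = −E_R·Z²/n² = −14 × 4²/5² = -9.0 eV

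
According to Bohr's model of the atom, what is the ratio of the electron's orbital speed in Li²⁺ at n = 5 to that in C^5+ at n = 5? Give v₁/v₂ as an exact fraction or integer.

v ∝ Z^1 · n^-1
v₁/v₂ = (3/6)^1 · (5/5)^-1 = 1/2

1/2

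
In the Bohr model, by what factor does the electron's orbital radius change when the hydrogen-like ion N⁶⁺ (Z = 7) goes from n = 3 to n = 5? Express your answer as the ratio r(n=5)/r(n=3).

25/9

r ∝ Z^-1 · n^2; with Z fixed, r ∝ n^2.
r(n=5)/r(n=3) = (5/3)^2 = 25/9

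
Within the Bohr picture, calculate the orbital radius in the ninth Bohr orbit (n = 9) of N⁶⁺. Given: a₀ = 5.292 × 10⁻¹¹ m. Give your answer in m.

r_n = n²a₀/Z = 9² × 5.292 × 10⁻¹¹ / 7
    = 81 × 5.292 × 10⁻¹¹ / 7 = 6.124 × 10⁻¹⁰ m

6.124 × 10⁻¹⁰ m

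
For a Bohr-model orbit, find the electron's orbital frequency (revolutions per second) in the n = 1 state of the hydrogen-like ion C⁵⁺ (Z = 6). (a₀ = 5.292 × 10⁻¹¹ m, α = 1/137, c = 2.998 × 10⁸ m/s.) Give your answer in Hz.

2.369 × 10¹⁷ Hz

r = n²a₀/Z = 8.820 × 10⁻¹² m, v = Zαc/n = 1.313 × 10⁷ m/s
f = v/(2πr) = 2.369 × 10¹⁷ Hz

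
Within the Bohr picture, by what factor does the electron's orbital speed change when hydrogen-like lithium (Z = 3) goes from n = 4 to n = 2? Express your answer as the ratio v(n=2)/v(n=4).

v ∝ Z^1 · n^-1; with Z fixed, v ∝ n^-1.
v(n=2)/v(n=4) = (2/4)^-1 = 2

2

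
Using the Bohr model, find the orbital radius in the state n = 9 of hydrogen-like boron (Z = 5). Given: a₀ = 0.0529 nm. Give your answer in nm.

0.857 nm

r_n = n²a₀/Z = 9² × 0.0529 / 5
    = 81 × 0.0529 / 5 = 0.857 nm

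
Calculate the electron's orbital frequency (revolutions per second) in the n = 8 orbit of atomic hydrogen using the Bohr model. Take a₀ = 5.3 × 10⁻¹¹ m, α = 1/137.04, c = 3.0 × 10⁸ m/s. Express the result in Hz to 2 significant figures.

1.3 × 10¹³ Hz

r = n²a₀/Z = 3.4 × 10⁻⁹ m, v = Zαc/n = 2.7 × 10⁵ m/s
f = v/(2πr) = 1.3 × 10¹³ Hz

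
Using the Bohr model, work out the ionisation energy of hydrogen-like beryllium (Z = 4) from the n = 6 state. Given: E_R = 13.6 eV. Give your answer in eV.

6.04 eV

E_n = −E_R·Z²/n² = −13.6 × 4²/6² eV = -6.04 eV
Ionisation energy = −E_n = 6.04 eV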